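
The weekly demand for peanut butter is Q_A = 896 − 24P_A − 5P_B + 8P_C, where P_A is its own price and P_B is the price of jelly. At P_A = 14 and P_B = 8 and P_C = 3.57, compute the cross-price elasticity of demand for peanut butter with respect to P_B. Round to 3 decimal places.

At P_A = 14 and P_B = 8 and P_C = 3.57: Q_A = 548.56.
∂Q_A/∂P_B = -5.
ε = (∂Q_A/∂P_B)(P_B/Q_A) = -5 × (8/548.56) ≈ -0.073.

-0.073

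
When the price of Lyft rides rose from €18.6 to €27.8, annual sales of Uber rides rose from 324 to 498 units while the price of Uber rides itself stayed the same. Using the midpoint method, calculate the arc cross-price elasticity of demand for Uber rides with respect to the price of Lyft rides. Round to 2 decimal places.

ΔQ_A = 498 − 324 = 174; ΔP_B = 27.8 − 18.6 = 9.2.
Midpoints: Q̄_A = 411.0, P̄_B = 23.20.
ε = (ΔQ_A/Q̄_A)/(ΔP_B/P̄_B) = (174/411.0)/(9.2/23.20) ≈ 1.07.
ε > 0: Uber rides and Lyft rides are substitutes.

1.07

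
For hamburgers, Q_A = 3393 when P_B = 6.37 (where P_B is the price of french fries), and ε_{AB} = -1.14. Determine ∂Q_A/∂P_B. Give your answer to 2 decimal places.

ε = (∂Q_A/∂P_B)·(P_B/Q_A) ⇒ ∂Q_A/∂P_B = ε·Q_A/P_B = -1.14 × 3393/6.37 ≈ -607.22.

-607.22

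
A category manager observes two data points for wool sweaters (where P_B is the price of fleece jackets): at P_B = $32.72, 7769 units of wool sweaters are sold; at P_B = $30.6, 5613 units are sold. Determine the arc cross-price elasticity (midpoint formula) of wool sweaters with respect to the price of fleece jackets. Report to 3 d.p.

4.812

ΔQ_A = 5613 − 7769 = -2156; ΔP_B = 30.6 − 32.72 = -2.12.
Midpoints: Q̄_A = 6691.0, P̄_B = 31.66.
ε = (ΔQ_A/Q̄_A)/(ΔP_B/P̄_B) = (-2156/6691.0)/(-2.12/31.66) ≈ 4.812.
ε > 0: wool sweaters and fleece jackets are substitutes.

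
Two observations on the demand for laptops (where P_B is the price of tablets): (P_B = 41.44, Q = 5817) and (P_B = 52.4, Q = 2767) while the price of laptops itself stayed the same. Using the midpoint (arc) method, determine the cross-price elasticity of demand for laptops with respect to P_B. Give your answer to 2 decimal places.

-3.04

ΔQ_A = 2767 − 5817 = -3050; ΔP_B = 52.4 − 41.44 = 10.96.
Midpoints: Q̄_A = 4292.0, P̄_B = 46.92.
ε = (ΔQ_A/Q̄_A)/(ΔP_B/P̄_B) = (-3050/4292.0)/(10.96/46.92) ≈ -3.04.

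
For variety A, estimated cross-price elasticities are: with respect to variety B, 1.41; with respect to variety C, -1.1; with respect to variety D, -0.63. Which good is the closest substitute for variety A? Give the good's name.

variety B

Substitutes have ε > 0. Among the positive values, 1.41 (variety B) is largest.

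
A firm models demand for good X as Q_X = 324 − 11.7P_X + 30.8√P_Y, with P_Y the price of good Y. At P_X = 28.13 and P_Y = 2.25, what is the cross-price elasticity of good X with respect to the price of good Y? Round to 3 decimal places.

At P_X = 28.13 and P_Y = 2.25: Q_X = 41.079.
∂Q_X/∂P_Y = 30.8/(2√P_Y) = 30.8/(2√2.25) = 10.2667.
ε = (∂Q_X/∂P_Y)(P_Y/Q_X) = 10.2667 × (2.25/41.079) ≈ 0.562.

0.562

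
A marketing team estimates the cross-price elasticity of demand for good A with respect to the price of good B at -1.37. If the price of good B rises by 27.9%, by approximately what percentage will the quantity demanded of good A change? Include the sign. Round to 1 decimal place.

-38.2%

%ΔQ ≈ ε × %ΔP of good B = -1.37 × (27.9%) = -38.2%.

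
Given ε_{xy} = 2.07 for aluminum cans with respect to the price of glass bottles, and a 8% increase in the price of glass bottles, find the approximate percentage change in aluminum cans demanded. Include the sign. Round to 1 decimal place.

%ΔQ ≈ ε × %ΔP of glass bottles = 2.07 × (8%) = 16.6%.
Demand for aluminum cans rises by about 16.6%.

16.6%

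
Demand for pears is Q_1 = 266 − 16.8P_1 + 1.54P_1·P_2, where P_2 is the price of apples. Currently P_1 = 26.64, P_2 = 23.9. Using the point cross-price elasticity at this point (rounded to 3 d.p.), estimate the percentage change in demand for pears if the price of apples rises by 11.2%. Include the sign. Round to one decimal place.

At P_1 = 26.64, P_2 = 23.9: Q_1 = 798.960.
∂Q_1/∂P_2 = 1.54P_1 = 41.0256.
ε = (∂Q_1/∂P_2)(P_2/Q_1) = 41.0256 × 23.9/798.960 ≈ 1.227.
%ΔQ_1 ≈ ε × %ΔP_2 = 1.227 × (11.2%) = 13.7%.

13.7%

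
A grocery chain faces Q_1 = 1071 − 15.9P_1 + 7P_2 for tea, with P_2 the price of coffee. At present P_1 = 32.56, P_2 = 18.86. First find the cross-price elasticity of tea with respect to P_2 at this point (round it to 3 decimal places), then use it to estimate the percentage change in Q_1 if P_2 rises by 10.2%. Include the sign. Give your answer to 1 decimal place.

2.0%

At P_1 = 32.56, P_2 = 18.86: Q_1 = 685.316.
∂Q_1/∂P_2 = 7.
ε = (∂Q_1/∂P_2)(P_2/Q_1) = 7.0000 × 18.86/685.316 ≈ 0.193.
%ΔQ_1 ≈ ε × %ΔP_2 = 0.193 × (10.2%) = 2.0%.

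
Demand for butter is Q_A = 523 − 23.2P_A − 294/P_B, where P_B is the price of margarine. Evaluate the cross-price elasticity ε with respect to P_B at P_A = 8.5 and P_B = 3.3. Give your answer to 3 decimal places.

0.376

At P_A = 8.5 and P_B = 3.3: Q_A = 236.709.
∂Q_A/∂P_B = 294/P_B² = 26.9972.
ε = (∂Q_A/∂P_B)(P_B/Q_A) = 26.9972 × (3.3/236.709) ≈ 0.376.
ε > 0: substitutes.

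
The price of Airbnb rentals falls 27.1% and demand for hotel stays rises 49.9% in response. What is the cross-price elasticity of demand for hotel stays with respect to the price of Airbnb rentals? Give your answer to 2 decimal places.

ε = (%ΔQ of hotel stays) / (%ΔP of Airbnb rentals) = (49.9%) / (-27.1%) ≈ -1.84.

-1.84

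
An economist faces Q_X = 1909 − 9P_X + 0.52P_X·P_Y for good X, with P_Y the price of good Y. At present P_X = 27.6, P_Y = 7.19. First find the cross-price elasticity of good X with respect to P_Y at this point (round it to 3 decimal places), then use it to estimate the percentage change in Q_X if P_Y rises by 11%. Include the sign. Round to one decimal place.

0.6%

At P_X = 27.6, P_Y = 7.19: Q_X = 1763.791.
∂Q_X/∂P_Y = 0.52P_X = 14.3520.
ε = (∂Q_X/∂P_Y)(P_Y/Q_X) = 14.3520 × 7.19/1763.791 ≈ 0.059.
%ΔQ_X ≈ ε × %ΔP_Y = 0.059 × (11%) = 0.6%.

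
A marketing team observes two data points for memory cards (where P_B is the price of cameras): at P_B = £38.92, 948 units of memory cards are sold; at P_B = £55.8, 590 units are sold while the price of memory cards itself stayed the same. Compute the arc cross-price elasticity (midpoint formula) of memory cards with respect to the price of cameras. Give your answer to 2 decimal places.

ΔQ_A = 590 − 948 = -358; ΔP_B = 55.8 − 38.92 = 16.88.
Midpoints: Q̄_A = 769.0, P̄_B = 47.36.
ε = (ΔQ_A/Q̄_A)/(ΔP_B/P̄_B) = (-358/769.0)/(16.88/47.36) ≈ -1.31.

-1.31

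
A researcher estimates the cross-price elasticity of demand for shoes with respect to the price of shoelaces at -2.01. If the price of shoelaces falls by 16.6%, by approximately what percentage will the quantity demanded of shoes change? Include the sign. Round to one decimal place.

%ΔQ ≈ ε × %ΔP of shoelaces = -2.01 × (-16.6%) = 33.4%.

33.4%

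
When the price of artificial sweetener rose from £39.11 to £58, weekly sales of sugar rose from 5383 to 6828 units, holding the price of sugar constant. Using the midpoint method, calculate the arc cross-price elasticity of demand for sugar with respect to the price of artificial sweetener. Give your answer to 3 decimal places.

ΔQ_A = 6828 − 5383 = 1445; ΔP_B = 58 − 39.11 = 18.89.
Midpoints: Q̄_A = 6105.5, P̄_B = 48.55.
ε = (ΔQ_A/Q̄_A)/(ΔP_B/P̄_B) = (1445/6105.5)/(18.89/48.55) ≈ 0.608.

0.608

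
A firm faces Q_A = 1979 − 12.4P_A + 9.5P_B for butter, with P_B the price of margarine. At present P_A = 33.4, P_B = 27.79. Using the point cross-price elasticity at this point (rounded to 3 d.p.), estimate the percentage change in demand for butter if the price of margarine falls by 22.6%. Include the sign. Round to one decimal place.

-3.3%

At P_A = 33.4, P_B = 27.79: Q_A = 1828.845.
∂Q_A/∂P_B = 9.5.
ε = (∂Q_A/∂P_B)(P_B/Q_A) = 9.5000 × 27.79/1828.845 ≈ 0.144.
%ΔQ_A ≈ ε × %ΔP_B = 0.144 × (-22.6%) = -3.3%.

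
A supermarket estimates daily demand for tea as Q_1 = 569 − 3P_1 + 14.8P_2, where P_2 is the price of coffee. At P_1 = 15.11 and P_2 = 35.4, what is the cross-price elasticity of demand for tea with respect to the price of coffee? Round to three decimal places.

At P_1 = 15.11 and P_2 = 35.4: Q_1 = 1047.59.
∂Q_1/∂P_2 = 14.8.
ε = (∂Q_1/∂P_2)(P_2/Q_1) = 14.8 × (35.4/1047.59) ≈ 0.500.

0.500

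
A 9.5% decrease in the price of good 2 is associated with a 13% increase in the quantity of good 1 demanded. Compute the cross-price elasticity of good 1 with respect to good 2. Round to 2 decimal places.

-1.37

ε = (%ΔQ of good 1) / (%ΔP of good 2) = (13%) / (-9.5%) ≈ -1.37.
Negative cross-price elasticity: complements.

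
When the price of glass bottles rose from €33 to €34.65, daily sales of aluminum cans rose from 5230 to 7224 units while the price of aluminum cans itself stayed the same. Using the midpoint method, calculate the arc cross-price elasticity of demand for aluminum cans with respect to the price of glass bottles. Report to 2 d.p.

ΔQ_A = 7224 − 5230 = 1994; ΔP_B = 34.65 − 33 = 1.65.
Midpoints: Q̄_A = 6227.0, P̄_B = 33.83.
ε = (ΔQ_A/Q̄_A)/(ΔP_B/P̄_B) = (1994/6227.0)/(1.65/33.83) ≈ 6.56.

6.56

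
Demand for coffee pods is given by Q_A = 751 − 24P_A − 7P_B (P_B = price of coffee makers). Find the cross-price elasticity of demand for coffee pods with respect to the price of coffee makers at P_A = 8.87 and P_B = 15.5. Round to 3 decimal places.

-0.253

At P_A = 8.87 and P_B = 15.5: Q_A = 429.62.
∂Q_A/∂P_B = -7.
ε = (∂Q_A/∂P_B)(P_B/Q_A) = -7 × (15.5/429.62) ≈ -0.253.
Since ε < 0, coffee pods and coffee makers are complements.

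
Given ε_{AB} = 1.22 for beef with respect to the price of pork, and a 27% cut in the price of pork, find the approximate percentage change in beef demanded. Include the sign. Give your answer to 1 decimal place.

%ΔQ ≈ ε × %ΔP of pork = 1.22 × (-27%) = -32.9%.
Demand for beef falls by about 32.9%.

-32.9%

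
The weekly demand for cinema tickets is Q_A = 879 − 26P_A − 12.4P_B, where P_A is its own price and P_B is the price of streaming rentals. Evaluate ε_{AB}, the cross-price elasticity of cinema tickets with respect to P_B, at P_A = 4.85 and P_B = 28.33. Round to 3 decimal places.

-0.875

At P_A = 4.85 and P_B = 28.33: Q_A = 401.608.
∂Q_A/∂P_B = -12.4.
ε = (∂Q_A/∂P_B)(P_B/Q_A) = -12.4 × (28.33/401.608) ≈ -0.875.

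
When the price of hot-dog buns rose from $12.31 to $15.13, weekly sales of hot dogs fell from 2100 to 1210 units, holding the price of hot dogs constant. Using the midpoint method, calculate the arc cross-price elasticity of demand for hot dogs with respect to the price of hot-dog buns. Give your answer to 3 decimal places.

-2.616

ΔQ_A = 1210 − 2100 = -890; ΔP_B = 15.13 − 12.31 = 2.82.
Midpoints: Q̄_A = 1655.0, P̄_B = 13.72.
ε = (ΔQ_A/Q̄_A)/(ΔP_B/P̄_B) = (-890/1655.0)/(2.82/13.72) ≈ -2.616.
ε < 0: hot dogs and hot-dog buns are complements.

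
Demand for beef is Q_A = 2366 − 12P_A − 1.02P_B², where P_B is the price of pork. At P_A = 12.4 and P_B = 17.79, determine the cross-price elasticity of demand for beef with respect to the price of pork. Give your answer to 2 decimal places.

-0.34

At P_A = 12.4 and P_B = 17.79: Q_A = 1894.386.
∂Q_A/∂P_B = -2.04P_B = -2.04(17.79) = -36.2916.
ε = (∂Q_A/∂P_B)(P_B/Q_A) = -36.2916 × (17.79/1894.386) ≈ -0.34.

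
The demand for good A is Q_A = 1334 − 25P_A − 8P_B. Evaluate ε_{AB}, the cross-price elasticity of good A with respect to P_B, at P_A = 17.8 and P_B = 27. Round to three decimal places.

At P_A = 17.8 and P_B = 27: Q_A = 673.
∂Q_A/∂P_B = -8.
ε = (∂Q_A/∂P_B)(P_B/Q_A) = -8 × (27/673) ≈ -0.321.
Since ε < 0, good A and good B are complements.

-0.321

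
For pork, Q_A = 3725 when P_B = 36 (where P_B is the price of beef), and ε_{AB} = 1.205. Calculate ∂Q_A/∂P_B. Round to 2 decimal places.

ε = (∂Q_A/∂P_B)·(P_B/Q_A) ⇒ ∂Q_A/∂P_B = ε·Q_A/P_B = 1.205 × 3725/36 ≈ 124.68.

124.68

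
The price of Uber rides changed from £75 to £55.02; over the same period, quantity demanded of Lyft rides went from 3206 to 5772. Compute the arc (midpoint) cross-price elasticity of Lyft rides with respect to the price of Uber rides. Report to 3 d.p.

ΔQ_A = 5772 − 3206 = 2566; ΔP_B = 55.02 − 75 = -19.98.
Midpoints: Q̄_A = 4489.0, P̄_B = 65.01.
ε = (ΔQ_A/Q̄_A)/(ΔP_B/P̄_B) = (2566/4489.0)/(-19.98/65.01) ≈ -1.860.

-1.860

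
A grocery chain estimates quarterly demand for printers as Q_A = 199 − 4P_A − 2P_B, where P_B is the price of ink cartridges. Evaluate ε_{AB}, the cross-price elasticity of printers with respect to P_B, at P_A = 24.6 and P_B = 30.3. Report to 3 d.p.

At P_A = 24.6 and P_B = 30.3: Q_A = 40.
∂Q_A/∂P_B = -2.
ε = (∂Q_A/∂P_B)(P_B/Q_A) = -2 × (30.3/40) ≈ -1.515.
Since ε < 0, printers and ink cartridges are complements.

-1.515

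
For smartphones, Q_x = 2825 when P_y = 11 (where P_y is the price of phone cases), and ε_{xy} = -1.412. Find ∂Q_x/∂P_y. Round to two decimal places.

ε = (∂Q_x/∂P_y)·(P_y/Q_x) ⇒ ∂Q_x/∂P_y = ε·Q_x/P_y = -1.412 × 2825/11 ≈ -362.63.

-362.63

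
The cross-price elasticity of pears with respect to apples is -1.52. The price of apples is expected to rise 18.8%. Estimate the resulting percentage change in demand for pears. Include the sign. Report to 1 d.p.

-28.6%

%ΔQ ≈ ε × %ΔP of apples = -1.52 × (18.8%) = -28.6%.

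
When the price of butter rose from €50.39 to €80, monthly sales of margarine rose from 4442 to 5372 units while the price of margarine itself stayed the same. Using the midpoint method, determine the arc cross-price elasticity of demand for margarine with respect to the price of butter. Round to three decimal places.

0.417

ΔQ_A = 5372 − 4442 = 930; ΔP_B = 80 − 50.39 = 29.61.
Midpoints: Q̄_A = 4907.0, P̄_B = 65.19.
ε = (ΔQ_A/Q̄_A)/(ΔP_B/P̄_B) = (930/4907.0)/(29.61/65.19) ≈ 0.417.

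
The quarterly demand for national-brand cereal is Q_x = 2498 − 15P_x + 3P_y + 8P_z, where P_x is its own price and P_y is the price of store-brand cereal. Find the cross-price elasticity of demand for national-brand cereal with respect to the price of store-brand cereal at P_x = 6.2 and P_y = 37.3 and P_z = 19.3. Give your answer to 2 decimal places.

0.04

At P_x = 6.2 and P_y = 37.3 and P_z = 19.3: Q_x = 2671.3.
∂Q_x/∂P_y = 3.
ε = (∂Q_x/∂P_y)(P_y/Q_x) = 3 × (37.3/2671.3) ≈ 0.04.
Since ε > 0, national-brand cereal and store-brand cereal are substitutes.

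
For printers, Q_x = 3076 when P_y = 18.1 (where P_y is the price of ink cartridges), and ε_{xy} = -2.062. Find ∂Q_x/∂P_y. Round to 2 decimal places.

-350.43

ε = (∂Q_x/∂P_y)·(P_y/Q_x) ⇒ ∂Q_x/∂P_y = ε·Q_x/P_y = -2.062 × 3076/18.1 ≈ -350.43.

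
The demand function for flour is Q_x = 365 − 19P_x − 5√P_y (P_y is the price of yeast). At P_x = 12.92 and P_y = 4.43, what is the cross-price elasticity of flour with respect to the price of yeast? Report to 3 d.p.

At P_x = 12.92 and P_y = 4.43: Q_x = 108.996.
∂Q_x/∂P_y = -5/(2√P_y) = -5/(2√4.43) = -1.1878.
ε = (∂Q_x/∂P_y)(P_y/Q_x) = -1.1878 × (4.43/108.996) ≈ -0.048.

-0.048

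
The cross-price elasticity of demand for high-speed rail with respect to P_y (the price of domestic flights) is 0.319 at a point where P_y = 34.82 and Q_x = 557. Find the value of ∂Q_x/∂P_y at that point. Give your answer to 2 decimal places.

5.10

ε = (∂Q_x/∂P_y)·(P_y/Q_x) ⇒ ∂Q_x/∂P_y = ε·Q_x/P_y = 0.319 × 557/34.82 ≈ 5.10.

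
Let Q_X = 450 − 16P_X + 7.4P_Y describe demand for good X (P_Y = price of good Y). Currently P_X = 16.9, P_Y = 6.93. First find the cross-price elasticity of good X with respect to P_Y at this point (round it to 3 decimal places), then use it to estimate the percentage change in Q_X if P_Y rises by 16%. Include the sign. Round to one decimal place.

3.6%

At P_X = 16.9, P_Y = 6.93: Q_X = 230.882.
∂Q_X/∂P_Y = 7.4.
ε = (∂Q_X/∂P_Y)(P_Y/Q_X) = 7.4000 × 6.93/230.882 ≈ 0.222.
%ΔQ_X ≈ ε × %ΔP_Y = 0.222 × (16%) = 3.6%.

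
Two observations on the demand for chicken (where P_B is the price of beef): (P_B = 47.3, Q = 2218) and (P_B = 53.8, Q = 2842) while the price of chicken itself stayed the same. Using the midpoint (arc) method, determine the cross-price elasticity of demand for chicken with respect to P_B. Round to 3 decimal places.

ΔQ_A = 2842 − 2218 = 624; ΔP_B = 53.8 − 47.3 = 6.5.
Midpoints: Q̄_A = 2530.0, P̄_B = 50.55.
ε = (ΔQ_A/Q̄_A)/(ΔP_B/P̄_B) = (624/2530.0)/(6.5/50.55) ≈ 1.918.
ε > 0: chicken and beef are substitutes.

1.918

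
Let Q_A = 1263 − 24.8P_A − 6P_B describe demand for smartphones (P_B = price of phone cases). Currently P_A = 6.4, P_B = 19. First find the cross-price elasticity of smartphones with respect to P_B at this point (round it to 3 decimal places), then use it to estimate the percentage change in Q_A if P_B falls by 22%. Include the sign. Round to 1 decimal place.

At P_A = 6.4, P_B = 19: Q_A = 990.28.
∂Q_A/∂P_B = -6.
ε = (∂Q_A/∂P_B)(P_B/Q_A) = -6.0000 × 19/990.28 ≈ -0.115.
%ΔQ_A ≈ ε × %ΔP_B = -0.115 × (-22%) = 2.5%.

2.5%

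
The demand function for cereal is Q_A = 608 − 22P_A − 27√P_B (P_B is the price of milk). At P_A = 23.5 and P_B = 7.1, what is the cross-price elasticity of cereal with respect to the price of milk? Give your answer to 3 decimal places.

At P_A = 23.5 and P_B = 7.1: Q_A = 19.056.
∂Q_A/∂P_B = -27/(2√P_B) = -27/(2√7.1) = -5.0665.
ε = (∂Q_A/∂P_B)(P_B/Q_A) = -5.0665 × (7.1/19.056) ≈ -1.888.

-1.888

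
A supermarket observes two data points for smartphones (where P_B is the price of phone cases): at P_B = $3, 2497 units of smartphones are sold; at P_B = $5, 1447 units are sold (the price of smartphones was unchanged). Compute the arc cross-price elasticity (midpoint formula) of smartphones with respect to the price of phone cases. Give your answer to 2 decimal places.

-1.06

ΔQ_A = 1447 − 2497 = -1050; ΔP_B = 5 − 3 = 2.
Midpoints: Q̄_A = 1972.0, P̄_B = 4.00.
ε = (ΔQ_A/Q̄_A)/(ΔP_B/P̄_B) = (-1050/1972.0)/(2/4.00) ≈ -1.06.
ε < 0: smartphones and phone cases are complements.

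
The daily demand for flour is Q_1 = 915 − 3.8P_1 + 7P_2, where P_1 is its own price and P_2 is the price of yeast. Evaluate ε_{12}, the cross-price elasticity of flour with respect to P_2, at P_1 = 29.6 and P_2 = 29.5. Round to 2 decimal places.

At P_1 = 29.6 and P_2 = 29.5: Q_1 = 1009.02.
∂Q_1/∂P_2 = 7.
ε = (∂Q_1/∂P_2)(P_2/Q_1) = 7 × (29.5/1009.02) ≈ 0.20.
Since ε > 0, flour and yeast are substitutes.

0.20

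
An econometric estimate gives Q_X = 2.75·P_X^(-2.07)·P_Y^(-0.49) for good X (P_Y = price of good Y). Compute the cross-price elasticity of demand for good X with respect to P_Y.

-0.49

In a log-linear (constant-elasticity) demand function, the coefficient on the exponent of P_Y is the cross-price elasticity.
ε = -0.49. Negative, so good X and good Y are complements.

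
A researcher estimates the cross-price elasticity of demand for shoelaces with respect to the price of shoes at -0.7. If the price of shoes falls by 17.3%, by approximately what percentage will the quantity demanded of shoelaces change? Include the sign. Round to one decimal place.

%ΔQ ≈ ε × %ΔP of shoes = -0.7 × (-17.3%) = 12.1%.
Demand for shoelaces rises by about 12.1%.

12.1%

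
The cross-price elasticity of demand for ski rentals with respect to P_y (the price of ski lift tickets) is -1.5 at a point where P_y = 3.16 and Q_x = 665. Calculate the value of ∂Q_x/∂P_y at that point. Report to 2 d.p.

-315.66

ε = (∂Q_x/∂P_y)·(P_y/Q_x) ⇒ ∂Q_x/∂P_y = ε·Q_x/P_y = -1.5 × 665/3.16 ≈ -315.66.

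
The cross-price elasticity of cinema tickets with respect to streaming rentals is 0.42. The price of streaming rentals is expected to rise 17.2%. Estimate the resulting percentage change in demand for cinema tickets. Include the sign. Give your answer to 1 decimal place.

7.2%

%ΔQ ≈ ε × %ΔP of streaming rentals = 0.42 × (17.2%) = 7.2%.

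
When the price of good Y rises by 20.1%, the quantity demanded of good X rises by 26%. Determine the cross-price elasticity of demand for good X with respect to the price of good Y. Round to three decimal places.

ε = (%ΔQ of good X) / (%ΔP of good Y) = (26%) / (20.1%) ≈ 1.294.
Positive cross-price elasticity: substitutes.

1.294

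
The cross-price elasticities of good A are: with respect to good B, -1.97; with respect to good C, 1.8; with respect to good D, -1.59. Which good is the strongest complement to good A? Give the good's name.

good B

Complements have ε < 0. The most negative value is -1.97 (good B).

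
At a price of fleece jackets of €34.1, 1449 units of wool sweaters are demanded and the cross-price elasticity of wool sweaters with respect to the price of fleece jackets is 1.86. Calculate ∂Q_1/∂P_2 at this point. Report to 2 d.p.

79.04

ε = (∂Q_1/∂P_2)·(P_2/Q_1) ⇒ ∂Q_1/∂P_2 = ε·Q_1/P_2 = 1.86 × 1449/34.1 ≈ 79.04.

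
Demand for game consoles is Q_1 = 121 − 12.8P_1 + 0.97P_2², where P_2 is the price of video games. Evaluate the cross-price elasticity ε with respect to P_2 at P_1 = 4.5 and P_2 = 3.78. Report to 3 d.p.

At P_1 = 4.5 and P_2 = 3.78: Q_1 = 77.260.
∂Q_1/∂P_2 = 1.94P_2 = 1.94(3.78) = 7.3332.
ε = (∂Q_1/∂P_2)(P_2/Q_1) = 7.3332 × (3.78/77.260) ≈ 0.359.
ε > 0: substitutes.

0.359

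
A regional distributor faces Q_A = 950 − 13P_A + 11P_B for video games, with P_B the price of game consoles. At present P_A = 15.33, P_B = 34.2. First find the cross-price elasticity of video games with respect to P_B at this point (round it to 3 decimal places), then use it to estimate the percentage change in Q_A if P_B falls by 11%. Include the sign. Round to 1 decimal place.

At P_A = 15.33, P_B = 34.2: Q_A = 1126.91.
∂Q_A/∂P_B = 11.
ε = (∂Q_A/∂P_B)(P_B/Q_A) = 11.0000 × 34.2/1126.91 ≈ 0.334.
%ΔQ_A ≈ ε × %ΔP_B = 0.334 × (-11%) = -3.7%.

-3.7%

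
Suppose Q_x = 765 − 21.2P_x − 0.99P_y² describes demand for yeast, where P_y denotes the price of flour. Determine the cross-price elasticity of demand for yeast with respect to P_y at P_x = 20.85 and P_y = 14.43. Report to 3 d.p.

At P_x = 20.85 and P_y = 14.43: Q_x = 116.837.
∂Q_x/∂P_y = -1.98P_y = -1.98(14.43) = -28.5714.
ε = (∂Q_x/∂P_y)(P_y/Q_x) = -28.5714 × (14.43/116.837) ≈ -3.529.

-3.529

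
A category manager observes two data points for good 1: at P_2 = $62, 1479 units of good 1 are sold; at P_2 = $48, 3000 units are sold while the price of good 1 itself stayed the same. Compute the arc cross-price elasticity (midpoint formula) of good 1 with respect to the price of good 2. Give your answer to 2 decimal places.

-2.67

ΔQ_1 = 3000 − 1479 = 1521; ΔP_2 = 48 − 62 = -14.
Midpoints: Q̄_1 = 2239.5, P̄_2 = 55.00.
ε = (ΔQ_1/Q̄_1)/(ΔP_2/P̄_2) = (1521/2239.5)/(-14/55.00) ≈ -2.67.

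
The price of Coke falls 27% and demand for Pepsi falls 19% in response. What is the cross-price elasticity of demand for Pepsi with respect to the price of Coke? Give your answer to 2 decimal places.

ε = (%ΔQ of Pepsi) / (%ΔP of Coke) = (-19%) / (-27%) ≈ 0.70.
Positive cross-price elasticity: substitutes.

0.70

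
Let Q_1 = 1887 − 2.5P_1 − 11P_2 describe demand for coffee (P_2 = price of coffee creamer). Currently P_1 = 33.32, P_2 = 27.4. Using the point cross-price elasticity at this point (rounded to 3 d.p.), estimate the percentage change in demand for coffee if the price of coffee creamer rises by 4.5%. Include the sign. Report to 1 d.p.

-0.9%

At P_1 = 33.32, P_2 = 27.4: Q_1 = 1502.3.
∂Q_1/∂P_2 = -11.
ε = (∂Q_1/∂P_2)(P_2/Q_1) = -11.0000 × 27.4/1502.3 ≈ -0.201.
%ΔQ_1 ≈ ε × %ΔP_2 = -0.201 × (4.5%) = -0.9%.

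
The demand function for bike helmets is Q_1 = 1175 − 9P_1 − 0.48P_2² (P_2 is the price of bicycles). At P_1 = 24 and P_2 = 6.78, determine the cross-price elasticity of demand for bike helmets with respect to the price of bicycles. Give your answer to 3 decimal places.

-0.047

At P_1 = 24 and P_2 = 6.78: Q_1 = 936.935.
∂Q_1/∂P_2 = -0.96P_2 = -0.96(6.78) = -6.5088.
ε = (∂Q_1/∂P_2)(P_2/Q_1) = -6.5088 × (6.78/936.935) ≈ -0.047.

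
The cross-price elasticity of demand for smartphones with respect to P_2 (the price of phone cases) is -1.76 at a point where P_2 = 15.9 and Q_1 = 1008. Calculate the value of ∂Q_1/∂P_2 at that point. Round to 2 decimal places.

-111.58

ε = (∂Q_1/∂P_2)·(P_2/Q_1) ⇒ ∂Q_1/∂P_2 = ε·Q_1/P_2 = -1.76 × 1008/15.9 ≈ -111.58.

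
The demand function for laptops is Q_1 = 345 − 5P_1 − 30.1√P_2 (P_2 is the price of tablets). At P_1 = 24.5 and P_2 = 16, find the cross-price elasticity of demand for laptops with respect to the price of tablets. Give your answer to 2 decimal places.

At P_1 = 24.5 and P_2 = 16: Q_1 = 102.1.
∂Q_1/∂P_2 = -30.1/(2√P_2) = -30.1/(2√16) = -3.7625.
ε = (∂Q_1/∂P_2)(P_2/Q_1) = -3.7625 × (16/102.1) ≈ -0.59.

-0.59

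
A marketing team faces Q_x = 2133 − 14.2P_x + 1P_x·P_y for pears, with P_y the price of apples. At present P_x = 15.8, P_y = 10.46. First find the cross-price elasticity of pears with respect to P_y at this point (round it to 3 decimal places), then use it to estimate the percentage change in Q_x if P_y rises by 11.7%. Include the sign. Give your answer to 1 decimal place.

0.9%

At P_x = 15.8, P_y = 10.46: Q_x = 2073.908.
∂Q_x/∂P_y = 1P_x = 15.8000.
ε = (∂Q_x/∂P_y)(P_y/Q_x) = 15.8000 × 10.46/2073.908 ≈ 0.080.
%ΔQ_x ≈ ε × %ΔP_y = 0.080 × (11.7%) = 0.9%.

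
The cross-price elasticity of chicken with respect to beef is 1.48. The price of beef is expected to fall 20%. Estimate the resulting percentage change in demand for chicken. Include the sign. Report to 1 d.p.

%ΔQ ≈ ε × %ΔP of beef = 1.48 × (-20%) = -29.6%.
Demand for chicken falls by about 29.6%.

-29.6%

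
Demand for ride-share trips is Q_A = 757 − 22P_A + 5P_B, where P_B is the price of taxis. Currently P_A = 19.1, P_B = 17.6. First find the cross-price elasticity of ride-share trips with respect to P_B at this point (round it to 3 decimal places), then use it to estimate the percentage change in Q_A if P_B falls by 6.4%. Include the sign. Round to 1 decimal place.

At P_A = 19.1, P_B = 17.6: Q_A = 424.8.
∂Q_A/∂P_B = 5.
ε = (∂Q_A/∂P_B)(P_B/Q_A) = 5.0000 × 17.6/424.8 ≈ 0.207.
%ΔQ_A ≈ ε × %ΔP_B = 0.207 × (-6.4%) = -1.3%.

-1.3%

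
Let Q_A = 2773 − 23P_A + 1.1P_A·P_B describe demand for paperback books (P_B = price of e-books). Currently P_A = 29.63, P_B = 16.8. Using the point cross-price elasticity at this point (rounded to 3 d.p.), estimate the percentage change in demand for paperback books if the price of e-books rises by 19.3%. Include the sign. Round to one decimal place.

4.0%

At P_A = 29.63, P_B = 16.8: Q_A = 2639.072.
∂Q_A/∂P_B = 1.1P_A = 32.5930.
ε = (∂Q_A/∂P_B)(P_B/Q_A) = 32.5930 × 16.8/2639.072 ≈ 0.207.
%ΔQ_A ≈ ε × %ΔP_B = 0.207 × (19.3%) = 4.0%.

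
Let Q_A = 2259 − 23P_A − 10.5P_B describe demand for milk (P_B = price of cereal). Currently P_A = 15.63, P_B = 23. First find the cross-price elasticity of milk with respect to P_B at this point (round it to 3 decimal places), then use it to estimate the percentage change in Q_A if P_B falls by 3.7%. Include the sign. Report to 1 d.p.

0.5%

At P_A = 15.63, P_B = 23: Q_A = 1658.01.
∂Q_A/∂P_B = -10.5.
ε = (∂Q_A/∂P_B)(P_B/Q_A) = -10.5000 × 23/1658.01 ≈ -0.146.
%ΔQ_A ≈ ε × %ΔP_B = -0.146 × (-3.7%) = 0.5%.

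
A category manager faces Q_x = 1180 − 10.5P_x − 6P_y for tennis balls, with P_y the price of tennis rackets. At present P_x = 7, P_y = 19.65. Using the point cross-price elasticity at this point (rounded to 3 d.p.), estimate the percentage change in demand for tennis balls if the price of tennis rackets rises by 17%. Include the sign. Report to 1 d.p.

-2.0%

At P_x = 7, P_y = 19.65: Q_x = 988.6.
∂Q_x/∂P_y = -6.
ε = (∂Q_x/∂P_y)(P_y/Q_x) = -6.0000 × 19.65/988.6 ≈ -0.119.
%ΔQ_x ≈ ε × %ΔP_y = -0.119 × (17%) = -2.0%.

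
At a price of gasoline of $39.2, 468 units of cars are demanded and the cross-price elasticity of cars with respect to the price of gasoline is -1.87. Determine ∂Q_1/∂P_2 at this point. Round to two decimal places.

-22.33

ε = (∂Q_1/∂P_2)·(P_2/Q_1) ⇒ ∂Q_1/∂P_2 = ε·Q_1/P_2 = -1.87 × 468/39.2 ≈ -22.33.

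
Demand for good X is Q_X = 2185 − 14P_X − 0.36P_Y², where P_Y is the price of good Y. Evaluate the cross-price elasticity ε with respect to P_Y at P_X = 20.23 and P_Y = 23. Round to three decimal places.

-0.223

At P_X = 20.23 and P_Y = 23: Q_X = 1711.34.
∂Q_X/∂P_Y = -0.72P_Y = -0.72(23) = -16.5600.
ε = (∂Q_X/∂P_Y)(P_Y/Q_X) = -16.5600 × (23/1711.34) ≈ -0.223.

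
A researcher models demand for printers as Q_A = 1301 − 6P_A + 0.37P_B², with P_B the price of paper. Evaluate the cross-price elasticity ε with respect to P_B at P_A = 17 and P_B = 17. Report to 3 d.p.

0.164

At P_A = 17 and P_B = 17: Q_A = 1305.93.
∂Q_A/∂P_B = 0.74P_B = 0.74(17) = 12.5800.
ε = (∂Q_A/∂P_B)(P_B/Q_A) = 12.5800 × (17/1305.93) ≈ 0.164.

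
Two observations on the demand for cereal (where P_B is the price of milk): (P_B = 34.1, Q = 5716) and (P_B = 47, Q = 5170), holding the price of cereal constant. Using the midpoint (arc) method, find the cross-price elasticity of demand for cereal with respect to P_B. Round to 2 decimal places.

-0.32

ΔQ_A = 5170 − 5716 = -546; ΔP_B = 47 − 34.1 = 12.9.
Midpoints: Q̄_A = 5443.0, P̄_B = 40.55.
ε = (ΔQ_A/Q̄_A)/(ΔP_B/P̄_B) = (-546/5443.0)/(12.9/40.55) ≈ -0.32.
ε < 0: cereal and milk are complements.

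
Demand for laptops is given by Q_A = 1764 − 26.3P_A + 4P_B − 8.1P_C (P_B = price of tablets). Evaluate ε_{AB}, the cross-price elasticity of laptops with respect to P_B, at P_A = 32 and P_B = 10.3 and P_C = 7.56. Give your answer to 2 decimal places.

At P_A = 32 and P_B = 10.3 and P_C = 7.56: Q_A = 902.364.
∂Q_A/∂P_B = 4.
ε = (∂Q_A/∂P_B)(P_B/Q_A) = 4 × (10.3/902.364) ≈ 0.05.

0.05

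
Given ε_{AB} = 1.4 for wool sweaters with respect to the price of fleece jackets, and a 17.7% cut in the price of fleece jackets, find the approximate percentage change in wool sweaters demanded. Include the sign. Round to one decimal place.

-24.8%

%ΔQ ≈ ε × %ΔP of fleece jackets = 1.4 × (-17.7%) = -24.8%.
Demand for wool sweaters falls by about 24.8%.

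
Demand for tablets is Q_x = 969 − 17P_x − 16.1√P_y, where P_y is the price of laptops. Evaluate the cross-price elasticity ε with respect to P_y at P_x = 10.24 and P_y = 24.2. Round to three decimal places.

-0.055

At P_x = 10.24 and P_y = 24.2: Q_x = 715.718.
∂Q_x/∂P_y = -16.1/(2√P_y) = -16.1/(2√24.2) = -1.6364.
ε = (∂Q_x/∂P_y)(P_y/Q_x) = -1.6364 × (24.2/715.718) ≈ -0.055.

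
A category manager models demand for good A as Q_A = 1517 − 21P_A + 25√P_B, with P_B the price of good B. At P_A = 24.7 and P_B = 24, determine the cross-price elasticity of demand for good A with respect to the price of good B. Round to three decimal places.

At P_A = 24.7 and P_B = 24: Q_A = 1120.774.
∂Q_A/∂P_B = 25/(2√P_B) = 25/(2√24) = 2.5516.
ε = (∂Q_A/∂P_B)(P_B/Q_A) = 2.5516 × (24/1120.774) ≈ 0.055.
ε > 0: substitutes.

0.055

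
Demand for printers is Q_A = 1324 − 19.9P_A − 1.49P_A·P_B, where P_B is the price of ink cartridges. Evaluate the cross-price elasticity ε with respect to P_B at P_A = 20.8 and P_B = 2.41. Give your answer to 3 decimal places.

At P_A = 20.8 and P_B = 2.41: Q_A = 835.389.
∂Q_A/∂P_B = -1.49P_A = -1.49(20.8) = -30.9920.
ε = (∂Q_A/∂P_B)(P_B/Q_A) = -30.9920 × (2.41/835.389) ≈ -0.089.

-0.089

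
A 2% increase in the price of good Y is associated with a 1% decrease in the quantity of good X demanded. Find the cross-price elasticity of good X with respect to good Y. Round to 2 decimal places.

ε = (%ΔQ of good X) / (%ΔP of good Y) = (-1%) / (2%) ≈ -0.50.
Negative cross-price elasticity: complements.

-0.50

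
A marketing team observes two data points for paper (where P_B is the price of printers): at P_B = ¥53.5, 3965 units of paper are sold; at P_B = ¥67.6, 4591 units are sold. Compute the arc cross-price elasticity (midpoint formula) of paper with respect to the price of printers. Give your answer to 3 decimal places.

0.628

ΔQ_A = 4591 − 3965 = 626; ΔP_B = 67.6 − 53.5 = 14.1.
Midpoints: Q̄_A = 4278.0, P̄_B = 60.55.
ε = (ΔQ_A/Q̄_A)/(ΔP_B/P̄_B) = (626/4278.0)/(14.1/60.55) ≈ 0.628.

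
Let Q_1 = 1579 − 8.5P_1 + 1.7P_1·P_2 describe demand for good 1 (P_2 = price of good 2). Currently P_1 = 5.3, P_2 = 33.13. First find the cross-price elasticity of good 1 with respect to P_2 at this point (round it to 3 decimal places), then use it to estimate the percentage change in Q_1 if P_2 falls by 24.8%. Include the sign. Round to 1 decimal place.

-4.0%

At P_1 = 5.3, P_2 = 33.13: Q_1 = 1832.451.
∂Q_1/∂P_2 = 1.7P_1 = 9.0100.
ε = (∂Q_1/∂P_2)(P_2/Q_1) = 9.0100 × 33.13/1832.451 ≈ 0.163.
%ΔQ_1 ≈ ε × %ΔP_2 = 0.163 × (-24.8%) = -4.0%.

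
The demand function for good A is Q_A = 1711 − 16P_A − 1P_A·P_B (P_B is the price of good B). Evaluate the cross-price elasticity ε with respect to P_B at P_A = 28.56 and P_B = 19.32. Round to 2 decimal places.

-0.79

At P_A = 28.56 and P_B = 19.32: Q_A = 702.261.
∂Q_A/∂P_B = -1P_A = -1(28.56) = -28.5600.
ε = (∂Q_A/∂P_B)(P_B/Q_A) = -28.5600 × (19.32/702.261) ≈ -0.79.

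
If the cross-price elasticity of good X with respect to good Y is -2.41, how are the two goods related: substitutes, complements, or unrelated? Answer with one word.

ε = -2.41 < 0, so a higher price of good Y lowers demand for good X: complements.

complements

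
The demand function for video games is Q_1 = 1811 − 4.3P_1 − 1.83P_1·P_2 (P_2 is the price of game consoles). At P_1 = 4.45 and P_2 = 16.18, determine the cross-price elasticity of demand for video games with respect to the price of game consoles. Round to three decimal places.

-0.079

At P_1 = 4.45 and P_2 = 16.18: Q_1 = 1660.103.
∂Q_1/∂P_2 = -1.83P_1 = -1.83(4.45) = -8.1435.
ε = (∂Q_1/∂P_2)(P_2/Q_1) = -8.1435 × (16.18/1660.103) ≈ -0.079.
ε < 0: complements.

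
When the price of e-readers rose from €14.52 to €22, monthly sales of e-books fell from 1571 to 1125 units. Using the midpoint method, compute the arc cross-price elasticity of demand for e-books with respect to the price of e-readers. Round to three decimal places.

ΔQ_A = 1125 − 1571 = -446; ΔP_B = 22 − 14.52 = 7.48.
Midpoints: Q̄_A = 1348.0, P̄_B = 18.26.
ε = (ΔQ_A/Q̄_A)/(ΔP_B/P̄_B) = (-446/1348.0)/(7.48/18.26) ≈ -0.808.

-0.808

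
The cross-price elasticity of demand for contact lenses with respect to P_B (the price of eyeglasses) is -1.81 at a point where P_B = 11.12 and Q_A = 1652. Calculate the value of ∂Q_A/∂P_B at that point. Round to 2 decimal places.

-268.90

ε = (∂Q_A/∂P_B)·(P_B/Q_A) ⇒ ∂Q_A/∂P_B = ε·Q_A/P_B = -1.81 × 1652/11.12 ≈ -268.90.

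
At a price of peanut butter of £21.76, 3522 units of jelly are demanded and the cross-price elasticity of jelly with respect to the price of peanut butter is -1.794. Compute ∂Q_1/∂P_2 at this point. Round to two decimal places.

-290.37

ε = (∂Q_1/∂P_2)·(P_2/Q_1) ⇒ ∂Q_1/∂P_2 = ε·Q_1/P_2 = -1.794 × 3522/21.76 ≈ -290.37.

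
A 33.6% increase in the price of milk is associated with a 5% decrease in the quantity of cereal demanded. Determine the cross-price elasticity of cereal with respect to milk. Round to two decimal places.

ε = (%ΔQ of cereal) / (%ΔP of milk) = (-5%) / (33.6%) ≈ -0.15.

-0.15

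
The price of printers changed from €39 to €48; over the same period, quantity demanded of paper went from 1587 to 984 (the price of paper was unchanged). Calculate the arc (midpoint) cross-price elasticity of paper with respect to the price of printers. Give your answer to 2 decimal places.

-2.27

ΔQ_A = 984 − 1587 = -603; ΔP_B = 48 − 39 = 9.
Midpoints: Q̄_A = 1285.5, P̄_B = 43.50.
ε = (ΔQ_A/Q̄_A)/(ΔP_B/P̄_B) = (-603/1285.5)/(9/43.50) ≈ -2.27.
ε < 0: paper and printers are complements.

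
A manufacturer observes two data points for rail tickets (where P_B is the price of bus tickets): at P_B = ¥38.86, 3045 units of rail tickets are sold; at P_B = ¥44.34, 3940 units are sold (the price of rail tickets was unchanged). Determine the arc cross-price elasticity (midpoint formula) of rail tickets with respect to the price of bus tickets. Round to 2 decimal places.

ΔQ_A = 3940 − 3045 = 895; ΔP_B = 44.34 − 38.86 = 5.48.
Midpoints: Q̄_A = 3492.5, P̄_B = 41.60.
ε = (ΔQ_A/Q̄_A)/(ΔP_B/P̄_B) = (895/3492.5)/(5.48/41.60) ≈ 1.95.
ε > 0: rail tickets and bus tickets are substitutes.

1.95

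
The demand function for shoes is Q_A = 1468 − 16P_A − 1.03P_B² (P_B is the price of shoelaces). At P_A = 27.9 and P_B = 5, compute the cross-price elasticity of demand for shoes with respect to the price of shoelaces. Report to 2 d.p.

-0.05

At P_A = 27.9 and P_B = 5: Q_A = 995.85.
∂Q_A/∂P_B = -2.06P_B = -2.06(5) = -10.3000.
ε = (∂Q_A/∂P_B)(P_B/Q_A) = -10.3000 × (5/995.85) ≈ -0.05.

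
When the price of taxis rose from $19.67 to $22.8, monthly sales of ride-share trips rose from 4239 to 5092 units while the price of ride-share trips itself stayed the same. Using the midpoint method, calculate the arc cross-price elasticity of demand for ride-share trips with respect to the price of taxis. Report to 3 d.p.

ΔQ_A = 5092 − 4239 = 853; ΔP_B = 22.8 − 19.67 = 3.13.
Midpoints: Q̄_A = 4665.5, P̄_B = 21.23.
ε = (ΔQ_A/Q̄_A)/(ΔP_B/P̄_B) = (853/4665.5)/(3.13/21.23) ≈ 1.240.
ε > 0: ride-share trips and taxis are substitutes.

1.240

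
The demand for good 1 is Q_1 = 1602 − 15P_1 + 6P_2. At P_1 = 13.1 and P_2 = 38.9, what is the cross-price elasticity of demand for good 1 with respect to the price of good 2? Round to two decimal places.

At P_1 = 13.1 and P_2 = 38.9: Q_1 = 1638.9.
∂Q_1/∂P_2 = 6.
ε = (∂Q_1/∂P_2)(P_2/Q_1) = 6 × (38.9/1638.9) ≈ 0.14.

0.14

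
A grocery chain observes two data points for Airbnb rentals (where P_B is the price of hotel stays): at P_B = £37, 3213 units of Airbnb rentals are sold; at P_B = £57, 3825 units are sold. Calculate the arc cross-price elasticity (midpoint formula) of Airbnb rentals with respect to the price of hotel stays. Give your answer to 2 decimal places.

0.41

ΔQ_A = 3825 − 3213 = 612; ΔP_B = 57 − 37 = 20.
Midpoints: Q̄_A = 3519.0, P̄_B = 47.00.
ε = (ΔQ_A/Q̄_A)/(ΔP_B/P̄_B) = (612/3519.0)/(20/47.00) ≈ 0.41.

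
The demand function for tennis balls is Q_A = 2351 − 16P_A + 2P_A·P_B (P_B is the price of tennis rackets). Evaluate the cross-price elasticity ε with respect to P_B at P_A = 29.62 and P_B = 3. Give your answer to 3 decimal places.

At P_A = 29.62 and P_B = 3: Q_A = 2054.8.
∂Q_A/∂P_B = 2P_A = 2(29.62) = 59.2400.
ε = (∂Q_A/∂P_B)(P_B/Q_A) = 59.2400 × (3/2054.8) ≈ 0.086.
ε > 0: substitutes.

0.086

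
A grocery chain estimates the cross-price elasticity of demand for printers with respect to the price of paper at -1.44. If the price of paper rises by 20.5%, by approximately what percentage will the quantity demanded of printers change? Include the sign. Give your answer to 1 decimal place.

-29.5%

%ΔQ ≈ ε × %ΔP of paper = -1.44 × (20.5%) = -29.5%.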